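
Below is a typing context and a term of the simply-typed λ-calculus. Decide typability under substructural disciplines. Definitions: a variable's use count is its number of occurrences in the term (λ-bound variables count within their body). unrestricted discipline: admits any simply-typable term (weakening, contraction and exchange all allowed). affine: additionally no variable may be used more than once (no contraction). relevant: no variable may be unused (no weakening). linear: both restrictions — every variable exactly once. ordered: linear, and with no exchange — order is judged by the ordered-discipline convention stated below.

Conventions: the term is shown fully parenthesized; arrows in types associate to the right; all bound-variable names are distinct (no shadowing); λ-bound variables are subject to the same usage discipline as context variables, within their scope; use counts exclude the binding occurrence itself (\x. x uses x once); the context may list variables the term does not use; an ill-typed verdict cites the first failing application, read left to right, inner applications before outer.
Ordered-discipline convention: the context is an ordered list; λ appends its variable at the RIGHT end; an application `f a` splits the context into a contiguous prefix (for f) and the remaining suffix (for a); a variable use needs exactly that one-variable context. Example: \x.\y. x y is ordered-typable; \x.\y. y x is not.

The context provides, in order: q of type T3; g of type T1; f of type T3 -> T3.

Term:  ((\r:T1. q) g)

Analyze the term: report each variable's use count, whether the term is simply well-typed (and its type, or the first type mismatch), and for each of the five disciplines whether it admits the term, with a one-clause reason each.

counts: q=1, g=1, f=0, r (bound)=0
uses in reading order: q, g
typing: well-typed — term : T3
ordered: ✗ — needs weakening: f, r unused
linear: ✗ — needs weakening: f, r unused
affine: ✓ — q, g, f, r: no repeats, contraction unneeded
relevant: ✗ — needs weakening: f, r unused
unrestricted: ✓ — type-checks (T3) and nothing is barred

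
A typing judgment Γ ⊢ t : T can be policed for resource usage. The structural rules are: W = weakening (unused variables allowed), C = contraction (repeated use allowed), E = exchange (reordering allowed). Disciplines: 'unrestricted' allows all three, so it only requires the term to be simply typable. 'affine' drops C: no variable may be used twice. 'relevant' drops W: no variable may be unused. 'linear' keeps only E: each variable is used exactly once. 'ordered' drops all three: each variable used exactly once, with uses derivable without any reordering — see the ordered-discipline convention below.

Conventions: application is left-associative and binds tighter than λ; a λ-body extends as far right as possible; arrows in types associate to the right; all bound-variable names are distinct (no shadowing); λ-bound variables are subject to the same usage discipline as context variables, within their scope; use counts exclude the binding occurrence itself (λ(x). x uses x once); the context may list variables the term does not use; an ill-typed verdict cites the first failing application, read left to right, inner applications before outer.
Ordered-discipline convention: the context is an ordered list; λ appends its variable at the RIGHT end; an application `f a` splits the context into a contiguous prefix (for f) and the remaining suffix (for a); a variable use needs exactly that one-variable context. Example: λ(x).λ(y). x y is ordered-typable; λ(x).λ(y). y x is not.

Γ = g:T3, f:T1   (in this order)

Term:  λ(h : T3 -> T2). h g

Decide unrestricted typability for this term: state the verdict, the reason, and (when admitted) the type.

yes — well-typed at (T3 -> T2) -> T2; no restrictions here; term : (T3 -> T2) -> T2
use counts: g ×1, f ×0, h (λ-bound) ×1
uses in reading order: h, g
typing: ✓ — (T3 -> T2) -> T2
all disciplines: ordered ✗; linear ✗; affine ✓; relevant ✗; unrestricted ✓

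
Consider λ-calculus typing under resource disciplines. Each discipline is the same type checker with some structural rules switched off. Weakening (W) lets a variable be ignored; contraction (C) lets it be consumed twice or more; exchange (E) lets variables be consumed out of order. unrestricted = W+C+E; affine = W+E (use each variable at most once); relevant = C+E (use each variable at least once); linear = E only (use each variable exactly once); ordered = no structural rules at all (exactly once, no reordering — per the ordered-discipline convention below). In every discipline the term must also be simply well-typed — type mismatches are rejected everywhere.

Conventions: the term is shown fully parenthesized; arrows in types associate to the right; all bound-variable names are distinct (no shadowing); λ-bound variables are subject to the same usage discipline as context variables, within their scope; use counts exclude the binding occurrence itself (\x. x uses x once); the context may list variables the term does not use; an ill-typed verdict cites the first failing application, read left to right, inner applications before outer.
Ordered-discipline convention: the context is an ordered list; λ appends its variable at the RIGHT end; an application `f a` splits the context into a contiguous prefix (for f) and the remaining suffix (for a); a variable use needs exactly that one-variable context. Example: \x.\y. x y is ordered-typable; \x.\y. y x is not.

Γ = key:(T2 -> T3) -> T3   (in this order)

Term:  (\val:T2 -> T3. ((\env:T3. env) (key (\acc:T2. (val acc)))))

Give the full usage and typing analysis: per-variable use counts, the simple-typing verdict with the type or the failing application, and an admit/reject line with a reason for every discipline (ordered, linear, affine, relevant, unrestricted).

use counts: key=1, val (bound)=1, env (bound)=1, acc (bound)=1
use order (left to right): env, key, val, acc
typing: ✓ — (T2 -> T3) -> T3
ordered ✓ (one use each (key, val, env, acc); ordered split holds)
linear ✓ (each of key, val, env, acc used exactly once)
affine ✓ (at most one use each (key, val, env, acc))
relevant ✓ (every one of key, val, env, acc appears)
unrestricted ✓ (simply typable at (T2 -> T3) -> T3; W, C, E all held)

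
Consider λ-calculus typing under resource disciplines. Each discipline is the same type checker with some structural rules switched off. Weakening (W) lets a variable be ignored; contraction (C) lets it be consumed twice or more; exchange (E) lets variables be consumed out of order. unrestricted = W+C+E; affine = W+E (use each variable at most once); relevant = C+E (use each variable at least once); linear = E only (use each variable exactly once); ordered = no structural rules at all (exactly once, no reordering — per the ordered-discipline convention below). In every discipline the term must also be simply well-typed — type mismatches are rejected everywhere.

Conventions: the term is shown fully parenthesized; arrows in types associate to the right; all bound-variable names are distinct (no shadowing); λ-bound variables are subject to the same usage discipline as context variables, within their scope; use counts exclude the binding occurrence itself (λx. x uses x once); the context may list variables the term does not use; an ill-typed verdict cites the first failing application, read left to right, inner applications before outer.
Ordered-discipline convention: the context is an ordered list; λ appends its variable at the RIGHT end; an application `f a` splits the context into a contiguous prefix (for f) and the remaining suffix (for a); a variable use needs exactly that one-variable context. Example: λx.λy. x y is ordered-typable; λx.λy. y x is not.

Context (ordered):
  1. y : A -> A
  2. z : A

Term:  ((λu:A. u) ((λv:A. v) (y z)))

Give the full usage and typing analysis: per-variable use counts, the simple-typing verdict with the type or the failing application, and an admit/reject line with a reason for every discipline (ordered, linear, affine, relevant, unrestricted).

usage: y: 1×; z: 1×; u (bound): 1×; v (bound): 1×
uses in reading order: u, v, y, z
typing: well-typed — term : A
ordered: ✓, y, z, u, v: once each, no exchange needed
linear: ✓, y, z, u, v: one use apiece
affine: ✓, at most one use each (y, z, u, v)
relevant: ✓, y, z, u, v: all used, weakening unneeded
unrestricted: ✓, simply typable at A; W, C, E all held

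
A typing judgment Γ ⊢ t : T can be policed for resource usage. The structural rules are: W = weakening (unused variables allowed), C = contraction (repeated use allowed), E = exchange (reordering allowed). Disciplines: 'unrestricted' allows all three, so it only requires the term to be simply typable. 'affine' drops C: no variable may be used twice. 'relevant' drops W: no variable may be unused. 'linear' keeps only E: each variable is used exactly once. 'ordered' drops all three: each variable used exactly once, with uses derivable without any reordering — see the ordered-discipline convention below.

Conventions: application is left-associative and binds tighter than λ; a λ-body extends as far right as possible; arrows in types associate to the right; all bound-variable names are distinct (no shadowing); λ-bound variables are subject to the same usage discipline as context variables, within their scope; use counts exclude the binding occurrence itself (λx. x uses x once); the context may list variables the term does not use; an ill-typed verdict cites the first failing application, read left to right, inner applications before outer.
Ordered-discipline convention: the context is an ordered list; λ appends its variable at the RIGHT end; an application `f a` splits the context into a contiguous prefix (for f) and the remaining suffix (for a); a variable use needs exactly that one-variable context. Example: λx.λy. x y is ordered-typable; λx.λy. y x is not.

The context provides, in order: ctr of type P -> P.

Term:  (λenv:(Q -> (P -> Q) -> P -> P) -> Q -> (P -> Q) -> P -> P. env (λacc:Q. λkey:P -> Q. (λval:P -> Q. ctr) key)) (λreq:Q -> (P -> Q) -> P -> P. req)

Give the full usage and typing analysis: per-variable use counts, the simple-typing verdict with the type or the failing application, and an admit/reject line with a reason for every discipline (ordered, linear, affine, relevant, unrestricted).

variable uses: ctr=1, env (λ-bound)=1, acc (λ-bound)=0, key (λ-bound)=1, val (λ-bound)=0, req (λ-bound)=1
left-to-right use order: env, ctr, key, req
typing: well-typed at Q -> (P -> Q) -> P -> P
ordered: ✗, acc, val left unused
linear: ✗, acc, val left unused
affine: ✓, no duplicate uses among ctr, env, acc, key, val, req
relevant: ✗, acc, val left unused
unrestricted: ✓, simply typable at Q -> (P -> Q) -> P -> P; W, C, E all held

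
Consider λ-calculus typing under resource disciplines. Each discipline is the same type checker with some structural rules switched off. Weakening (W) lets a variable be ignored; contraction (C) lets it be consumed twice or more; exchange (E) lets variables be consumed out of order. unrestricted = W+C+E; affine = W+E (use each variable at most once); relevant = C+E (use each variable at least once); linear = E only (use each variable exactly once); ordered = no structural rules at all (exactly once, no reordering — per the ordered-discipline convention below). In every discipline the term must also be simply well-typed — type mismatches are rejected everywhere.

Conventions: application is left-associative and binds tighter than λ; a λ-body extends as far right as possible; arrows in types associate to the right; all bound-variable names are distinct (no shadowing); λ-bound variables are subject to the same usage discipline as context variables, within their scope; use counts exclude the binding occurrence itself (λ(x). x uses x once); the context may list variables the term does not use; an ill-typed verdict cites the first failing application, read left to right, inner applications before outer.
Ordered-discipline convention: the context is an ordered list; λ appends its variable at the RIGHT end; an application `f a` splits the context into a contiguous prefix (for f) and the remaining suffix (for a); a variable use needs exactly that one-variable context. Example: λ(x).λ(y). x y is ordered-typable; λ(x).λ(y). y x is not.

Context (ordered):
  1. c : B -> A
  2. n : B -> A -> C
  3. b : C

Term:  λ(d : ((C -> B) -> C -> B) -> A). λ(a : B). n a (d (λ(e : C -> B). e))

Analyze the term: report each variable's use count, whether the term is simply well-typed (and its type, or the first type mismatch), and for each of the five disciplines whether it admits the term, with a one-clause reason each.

usage: c=0, n=1, b=0, d (bound)=1, a (bound)=1, e (bound)=1
order of uses: n, a, d, e
typing: well-typed — term : (((C -> B) -> C -> B) -> A) -> B -> C
ordered: ✗, needs weakening: c, b unused
linear: ✗, needs weakening: c, b unused
affine: ✓, at most one use each (c, n, b, d, a, e)
relevant: ✗, needs weakening: c, b unused
unrestricted: ✓, type-checks ((((C -> B) -> C -> B) -> A) -> B -> C) and nothing is barred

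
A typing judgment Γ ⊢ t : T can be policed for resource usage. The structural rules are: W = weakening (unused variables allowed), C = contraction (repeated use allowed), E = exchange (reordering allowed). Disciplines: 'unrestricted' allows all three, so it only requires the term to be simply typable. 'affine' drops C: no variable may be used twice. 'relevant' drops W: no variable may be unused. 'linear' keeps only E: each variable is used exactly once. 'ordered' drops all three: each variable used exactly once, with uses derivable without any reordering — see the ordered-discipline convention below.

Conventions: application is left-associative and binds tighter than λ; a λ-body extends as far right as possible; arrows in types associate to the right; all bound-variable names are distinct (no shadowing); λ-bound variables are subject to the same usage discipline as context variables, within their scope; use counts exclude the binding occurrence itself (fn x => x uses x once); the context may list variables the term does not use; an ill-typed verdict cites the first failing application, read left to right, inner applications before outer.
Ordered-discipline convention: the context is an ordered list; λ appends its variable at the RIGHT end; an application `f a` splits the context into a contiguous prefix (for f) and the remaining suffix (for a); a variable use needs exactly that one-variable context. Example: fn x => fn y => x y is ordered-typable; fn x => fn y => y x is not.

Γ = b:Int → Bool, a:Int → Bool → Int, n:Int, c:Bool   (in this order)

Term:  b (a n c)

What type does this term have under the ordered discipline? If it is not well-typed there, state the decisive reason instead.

term : Bool
use counts: b: 1, a: 1, n: 1, c: 1
uses in reading order: b, a, n, c
typing: well-typed at Bool
across the five disciplines: ordered ✓ | linear ✓ | affine ✓ | relevant ✓ | unrestricted ✓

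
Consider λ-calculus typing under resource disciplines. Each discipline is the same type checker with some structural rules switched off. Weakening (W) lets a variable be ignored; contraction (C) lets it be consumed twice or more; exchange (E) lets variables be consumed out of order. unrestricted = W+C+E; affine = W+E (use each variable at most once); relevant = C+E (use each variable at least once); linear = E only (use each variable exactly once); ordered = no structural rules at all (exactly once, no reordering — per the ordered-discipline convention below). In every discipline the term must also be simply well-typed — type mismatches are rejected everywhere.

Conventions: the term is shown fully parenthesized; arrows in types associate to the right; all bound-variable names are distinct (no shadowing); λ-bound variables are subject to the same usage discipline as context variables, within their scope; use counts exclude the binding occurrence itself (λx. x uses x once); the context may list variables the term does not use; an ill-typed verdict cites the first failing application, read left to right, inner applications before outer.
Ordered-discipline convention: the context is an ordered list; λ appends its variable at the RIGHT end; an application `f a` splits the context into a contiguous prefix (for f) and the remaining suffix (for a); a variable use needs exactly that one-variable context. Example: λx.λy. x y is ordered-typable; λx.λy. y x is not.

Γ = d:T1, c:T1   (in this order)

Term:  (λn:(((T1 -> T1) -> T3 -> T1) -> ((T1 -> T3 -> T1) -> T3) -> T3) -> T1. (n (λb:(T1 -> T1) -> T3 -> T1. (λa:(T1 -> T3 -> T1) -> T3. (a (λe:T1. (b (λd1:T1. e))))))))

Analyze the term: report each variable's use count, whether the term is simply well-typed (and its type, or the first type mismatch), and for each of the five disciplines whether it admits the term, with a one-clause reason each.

variable uses: d=0; c=0; n (λ-bound)=1; b (λ-bound)=1; a (λ-bound)=1; e (λ-bound)=1; d1 (λ-bound)=0
order of uses: n, a, b, e
typing: well-typed — term : ((((T1 -> T1) -> T3 -> T1) -> ((T1 -> T3 -> T1) -> T3) -> T3) -> T1) -> T1
ordered: ✗ — needs weakening: d, c, d1 unused
linear: ✗ — needs weakening: d, c, d1 unused
affine: ✓ — no duplicate uses among d, c, n, b, a, e, d1
relevant: ✗ — needs weakening: d, c, d1 unused
unrestricted: ✓ — well-typed at ((((T1 -> T1) -> T3 -> T1) -> ((T1 -> T3 -> T1) -> T3) -> T3) -> T1) -> T1; no restrictions here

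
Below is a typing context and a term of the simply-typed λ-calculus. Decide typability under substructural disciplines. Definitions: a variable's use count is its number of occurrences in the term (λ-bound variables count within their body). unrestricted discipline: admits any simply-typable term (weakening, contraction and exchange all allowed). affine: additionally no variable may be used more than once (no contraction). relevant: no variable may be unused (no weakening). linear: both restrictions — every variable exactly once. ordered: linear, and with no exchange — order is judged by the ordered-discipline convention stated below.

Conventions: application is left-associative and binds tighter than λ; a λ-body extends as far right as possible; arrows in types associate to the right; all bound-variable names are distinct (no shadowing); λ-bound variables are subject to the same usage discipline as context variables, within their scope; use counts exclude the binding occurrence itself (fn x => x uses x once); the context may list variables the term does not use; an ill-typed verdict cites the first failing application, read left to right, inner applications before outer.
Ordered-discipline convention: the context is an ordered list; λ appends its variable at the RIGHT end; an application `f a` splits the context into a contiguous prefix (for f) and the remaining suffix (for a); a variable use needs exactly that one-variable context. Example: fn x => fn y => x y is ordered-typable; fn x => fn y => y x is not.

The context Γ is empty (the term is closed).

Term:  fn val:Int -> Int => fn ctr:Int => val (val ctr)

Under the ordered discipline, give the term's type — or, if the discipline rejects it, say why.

not well-typed under ordered — val ×2 used more than once (contraction)
counts: val (bound)=2; ctr (bound)=1
left-to-right use order: val, val, ctr
typing: ✓ — (Int -> Int) -> Int -> Int
per-discipline verdicts: ordered ✗ | linear ✗ | affine ✗ | relevant ✓ | unrestricted ✓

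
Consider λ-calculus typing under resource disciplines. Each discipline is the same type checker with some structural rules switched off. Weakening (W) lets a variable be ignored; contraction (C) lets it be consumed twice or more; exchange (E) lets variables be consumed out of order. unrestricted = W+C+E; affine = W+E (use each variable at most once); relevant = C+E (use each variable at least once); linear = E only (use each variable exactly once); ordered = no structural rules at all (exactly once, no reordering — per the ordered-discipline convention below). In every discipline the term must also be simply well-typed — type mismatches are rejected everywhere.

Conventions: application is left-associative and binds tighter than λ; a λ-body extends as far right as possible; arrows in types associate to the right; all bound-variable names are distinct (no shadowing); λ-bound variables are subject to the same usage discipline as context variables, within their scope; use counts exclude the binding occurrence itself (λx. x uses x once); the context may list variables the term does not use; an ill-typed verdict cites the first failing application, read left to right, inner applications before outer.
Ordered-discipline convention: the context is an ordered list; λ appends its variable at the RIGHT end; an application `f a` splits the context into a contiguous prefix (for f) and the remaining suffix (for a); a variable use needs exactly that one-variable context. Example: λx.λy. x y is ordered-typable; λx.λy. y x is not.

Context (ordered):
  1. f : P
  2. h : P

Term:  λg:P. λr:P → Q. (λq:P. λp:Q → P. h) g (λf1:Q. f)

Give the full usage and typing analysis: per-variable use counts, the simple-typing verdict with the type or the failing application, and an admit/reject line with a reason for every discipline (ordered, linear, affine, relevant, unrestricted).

counts: f: 1×; h: 1×; g [bound]: 1×; r [bound]: 0×; q [bound]: 0×; p [bound]: 0×; f1 [bound]: 0×
use order (left to right): h, g, f
typing: the term checks, with type P → (P → Q) → P
ordered: ✗, unused: r, q, p, f1 — weakening required
linear: ✗, unused: r, q, p, f1 — weakening required
affine: ✓, no duplicate uses among f, h, g, r, q, p, f1
relevant: ✗, unused: r, q, p, f1 — weakening required
unrestricted: ✓, well-typed at P → (P → Q) → P; no restrictions here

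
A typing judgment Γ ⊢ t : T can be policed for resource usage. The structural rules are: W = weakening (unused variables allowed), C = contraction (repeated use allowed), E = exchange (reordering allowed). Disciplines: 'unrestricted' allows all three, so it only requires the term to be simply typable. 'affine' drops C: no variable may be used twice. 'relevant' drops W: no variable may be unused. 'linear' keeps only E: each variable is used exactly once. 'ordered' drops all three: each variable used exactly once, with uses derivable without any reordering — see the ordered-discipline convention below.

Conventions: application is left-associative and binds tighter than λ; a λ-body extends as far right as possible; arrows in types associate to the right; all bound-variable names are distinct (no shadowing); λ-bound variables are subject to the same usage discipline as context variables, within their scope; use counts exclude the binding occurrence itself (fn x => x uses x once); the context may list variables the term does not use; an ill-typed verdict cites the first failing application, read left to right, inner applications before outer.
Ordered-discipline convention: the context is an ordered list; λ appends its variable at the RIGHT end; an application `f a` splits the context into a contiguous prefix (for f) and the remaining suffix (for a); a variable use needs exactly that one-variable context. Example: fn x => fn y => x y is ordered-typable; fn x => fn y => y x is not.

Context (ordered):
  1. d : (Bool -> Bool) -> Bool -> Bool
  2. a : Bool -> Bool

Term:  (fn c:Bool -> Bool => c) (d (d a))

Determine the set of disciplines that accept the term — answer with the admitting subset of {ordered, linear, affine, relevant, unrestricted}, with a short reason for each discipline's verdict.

admitted in: relevant, unrestricted
usage: d: 2×; a: 1×; c (bound): 1×
use order (left to right): c, d, d, a
typing: ✓ — Bool -> Bool
ordered: ✗ — needs contraction — d ×2
linear: ✗ — needs contraction — d ×2
affine: ✗ — needs contraction — d ×2
relevant: ✓ — every one of d, a, c appears
unrestricted: ✓ — well-typed at Bool -> Bool; no restrictions here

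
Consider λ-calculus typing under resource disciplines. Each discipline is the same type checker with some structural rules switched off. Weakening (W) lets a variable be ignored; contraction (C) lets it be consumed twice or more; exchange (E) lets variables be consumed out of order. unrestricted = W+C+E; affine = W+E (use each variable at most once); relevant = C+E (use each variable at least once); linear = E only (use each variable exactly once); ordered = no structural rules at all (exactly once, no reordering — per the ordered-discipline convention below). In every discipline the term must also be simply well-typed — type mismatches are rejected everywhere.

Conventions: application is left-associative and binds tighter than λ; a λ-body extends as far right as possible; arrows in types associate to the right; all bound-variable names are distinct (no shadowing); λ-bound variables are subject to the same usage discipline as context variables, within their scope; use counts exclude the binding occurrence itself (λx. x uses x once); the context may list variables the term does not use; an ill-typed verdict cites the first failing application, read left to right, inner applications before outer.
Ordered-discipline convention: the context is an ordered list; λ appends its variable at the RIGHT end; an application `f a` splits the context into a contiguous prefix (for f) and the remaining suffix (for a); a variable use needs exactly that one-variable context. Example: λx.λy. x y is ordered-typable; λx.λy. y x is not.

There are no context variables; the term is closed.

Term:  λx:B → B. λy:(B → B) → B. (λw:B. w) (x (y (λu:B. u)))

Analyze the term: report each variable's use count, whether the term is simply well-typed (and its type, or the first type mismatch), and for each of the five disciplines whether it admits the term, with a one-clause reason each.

variable uses: x (λ-bound): 1; y (λ-bound): 1; w (λ-bound): 1; u (λ-bound): 1
left-to-right use order: w, x, y, u
typing: the term checks, with type (B → B) → ((B → B) → B) → B
ordered: ✓ — x, y, w, u: once each, no exchange needed
linear: ✓ — single use per variable (x, y, w, u)
affine: ✓ — no duplicate uses among x, y, w, u
relevant: ✓ — every one of x, y, w, u appears
unrestricted: ✓ — type-checks ((B → B) → ((B → B) → B) → B) and nothing is barred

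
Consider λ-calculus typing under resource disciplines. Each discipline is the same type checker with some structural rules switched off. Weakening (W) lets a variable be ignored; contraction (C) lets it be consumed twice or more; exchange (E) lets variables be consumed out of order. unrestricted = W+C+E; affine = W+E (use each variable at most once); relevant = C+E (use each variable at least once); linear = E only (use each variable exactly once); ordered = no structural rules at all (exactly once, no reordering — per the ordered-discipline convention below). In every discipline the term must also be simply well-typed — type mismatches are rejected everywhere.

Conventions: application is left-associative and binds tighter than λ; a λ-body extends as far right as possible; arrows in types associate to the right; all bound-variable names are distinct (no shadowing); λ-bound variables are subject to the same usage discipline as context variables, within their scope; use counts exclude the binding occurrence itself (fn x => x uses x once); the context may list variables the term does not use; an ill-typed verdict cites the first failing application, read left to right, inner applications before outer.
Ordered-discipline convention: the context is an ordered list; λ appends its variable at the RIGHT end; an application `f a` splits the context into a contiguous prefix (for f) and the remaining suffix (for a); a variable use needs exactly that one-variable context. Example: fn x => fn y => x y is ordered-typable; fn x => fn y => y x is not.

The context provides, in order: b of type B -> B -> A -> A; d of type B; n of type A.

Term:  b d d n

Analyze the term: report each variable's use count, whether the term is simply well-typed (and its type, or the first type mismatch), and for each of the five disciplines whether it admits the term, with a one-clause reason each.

counts: b: 1×; d: 2×; n: 1×
left-to-right use order: b, d, d, n
typing: the term checks, with type A
ordered: ✗, needs contraction — d ×2
linear: ✗, needs contraction — d ×2
affine: ✗, needs contraction — d ×2
relevant: ✓, at least one use each (b, d, n)
unrestricted: ✓, type-checks (A) and nothing is barred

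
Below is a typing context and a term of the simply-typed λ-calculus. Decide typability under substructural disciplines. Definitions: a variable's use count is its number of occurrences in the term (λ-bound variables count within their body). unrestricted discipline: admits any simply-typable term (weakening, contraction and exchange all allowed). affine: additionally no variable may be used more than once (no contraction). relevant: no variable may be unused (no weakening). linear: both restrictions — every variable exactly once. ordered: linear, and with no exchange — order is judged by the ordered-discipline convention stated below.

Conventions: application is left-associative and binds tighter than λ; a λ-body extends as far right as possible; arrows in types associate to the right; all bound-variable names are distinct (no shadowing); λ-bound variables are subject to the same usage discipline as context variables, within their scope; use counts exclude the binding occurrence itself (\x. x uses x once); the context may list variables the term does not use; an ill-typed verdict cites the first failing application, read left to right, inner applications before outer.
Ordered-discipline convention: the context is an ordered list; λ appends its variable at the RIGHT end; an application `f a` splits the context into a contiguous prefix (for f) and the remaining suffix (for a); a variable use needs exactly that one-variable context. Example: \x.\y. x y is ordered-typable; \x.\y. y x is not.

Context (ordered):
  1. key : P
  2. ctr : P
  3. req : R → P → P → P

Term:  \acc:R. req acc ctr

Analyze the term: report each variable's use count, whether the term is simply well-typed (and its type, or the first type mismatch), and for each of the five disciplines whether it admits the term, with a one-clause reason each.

usage: key=0; ctr=1; req=1; acc [bound]=1
use order (left to right): req, acc, ctr
typing: well-typed at R → P → P
ordered: ✗ — unused: key — weakening required
linear: ✗ — unused: key — weakening required
affine: ✓ — key, ctr, req, acc: no repeats, contraction unneeded
relevant: ✗ — unused: key — weakening required
unrestricted: ✓ — type-checks (R → P → P) and nothing is barred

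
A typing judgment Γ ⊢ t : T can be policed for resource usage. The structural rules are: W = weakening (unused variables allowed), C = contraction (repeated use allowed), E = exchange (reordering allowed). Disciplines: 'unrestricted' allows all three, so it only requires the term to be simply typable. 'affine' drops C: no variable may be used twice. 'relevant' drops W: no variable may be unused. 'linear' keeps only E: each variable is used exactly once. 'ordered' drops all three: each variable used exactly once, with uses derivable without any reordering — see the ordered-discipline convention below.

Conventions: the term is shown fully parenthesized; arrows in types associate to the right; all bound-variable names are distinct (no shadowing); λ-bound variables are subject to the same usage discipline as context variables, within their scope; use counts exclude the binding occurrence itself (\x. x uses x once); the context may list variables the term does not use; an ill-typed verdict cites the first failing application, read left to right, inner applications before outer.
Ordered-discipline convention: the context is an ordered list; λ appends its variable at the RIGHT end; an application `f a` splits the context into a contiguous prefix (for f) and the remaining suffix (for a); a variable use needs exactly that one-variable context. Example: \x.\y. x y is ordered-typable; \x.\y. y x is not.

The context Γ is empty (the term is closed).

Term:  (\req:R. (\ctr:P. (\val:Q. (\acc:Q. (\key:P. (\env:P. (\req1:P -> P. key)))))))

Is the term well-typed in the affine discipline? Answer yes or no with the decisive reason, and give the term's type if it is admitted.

yes — at most one use each (req, ctr, val, acc, key, env, req1); term : R -> P -> Q -> Q -> P -> P -> (P -> P) -> P
counts: req (bound): 0×; ctr (bound): 0×; val (bound): 0×; acc (bound): 0×; key (bound): 1×; env (bound): 0×; req1 (bound): 0×
use order (left to right): key
typing: the term checks, with type R -> P -> Q -> Q -> P -> P -> (P -> P) -> P
per-discipline verdicts: ordered ✗ | linear ✗ | affine ✓ | relevant ✗ | unrestricted ✓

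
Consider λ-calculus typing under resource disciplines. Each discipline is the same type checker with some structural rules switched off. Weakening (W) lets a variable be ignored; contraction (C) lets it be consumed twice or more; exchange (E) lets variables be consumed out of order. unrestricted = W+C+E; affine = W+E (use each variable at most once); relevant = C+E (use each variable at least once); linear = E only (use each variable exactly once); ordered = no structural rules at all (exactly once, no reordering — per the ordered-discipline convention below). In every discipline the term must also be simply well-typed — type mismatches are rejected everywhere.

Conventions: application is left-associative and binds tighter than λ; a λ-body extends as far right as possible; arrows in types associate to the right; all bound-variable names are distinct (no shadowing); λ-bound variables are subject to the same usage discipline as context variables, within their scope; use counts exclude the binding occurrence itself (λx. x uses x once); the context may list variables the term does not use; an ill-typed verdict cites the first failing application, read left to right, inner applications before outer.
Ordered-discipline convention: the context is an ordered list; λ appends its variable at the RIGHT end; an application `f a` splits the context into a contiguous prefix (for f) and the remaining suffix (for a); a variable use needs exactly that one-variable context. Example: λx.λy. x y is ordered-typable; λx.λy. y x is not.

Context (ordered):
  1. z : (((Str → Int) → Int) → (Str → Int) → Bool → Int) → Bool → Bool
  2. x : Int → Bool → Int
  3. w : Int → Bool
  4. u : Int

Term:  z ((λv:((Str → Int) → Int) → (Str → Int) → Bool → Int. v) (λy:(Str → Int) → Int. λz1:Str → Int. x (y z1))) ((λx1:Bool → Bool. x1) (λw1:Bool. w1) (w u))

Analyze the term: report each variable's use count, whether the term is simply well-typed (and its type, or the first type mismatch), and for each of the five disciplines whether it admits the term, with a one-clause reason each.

use counts: z=1; x=1; w=1; u=1; v (bound)=1; y (bound)=1; z1 (bound)=1; x1 (bound)=1; w1 (bound)=1
left-to-right use order: z, v, x, y, z1, x1, w1, w, u
typing: ✓ — Bool
ordered: ✓, single-use (z, x, w, u, v, y, z1, x1, w1), ordered derivation ok
linear: ✓, each of z, x, w, u, v, y, z1, x1, w1 used exactly once
affine: ✓, z, x, w, u, v, y, z1, x1, w1: no repeats, contraction unneeded
relevant: ✓, z, x, w, u, v, y, z1, x1, w1: all used, weakening unneeded
unrestricted: ✓, well-typed at Bool; no restrictions here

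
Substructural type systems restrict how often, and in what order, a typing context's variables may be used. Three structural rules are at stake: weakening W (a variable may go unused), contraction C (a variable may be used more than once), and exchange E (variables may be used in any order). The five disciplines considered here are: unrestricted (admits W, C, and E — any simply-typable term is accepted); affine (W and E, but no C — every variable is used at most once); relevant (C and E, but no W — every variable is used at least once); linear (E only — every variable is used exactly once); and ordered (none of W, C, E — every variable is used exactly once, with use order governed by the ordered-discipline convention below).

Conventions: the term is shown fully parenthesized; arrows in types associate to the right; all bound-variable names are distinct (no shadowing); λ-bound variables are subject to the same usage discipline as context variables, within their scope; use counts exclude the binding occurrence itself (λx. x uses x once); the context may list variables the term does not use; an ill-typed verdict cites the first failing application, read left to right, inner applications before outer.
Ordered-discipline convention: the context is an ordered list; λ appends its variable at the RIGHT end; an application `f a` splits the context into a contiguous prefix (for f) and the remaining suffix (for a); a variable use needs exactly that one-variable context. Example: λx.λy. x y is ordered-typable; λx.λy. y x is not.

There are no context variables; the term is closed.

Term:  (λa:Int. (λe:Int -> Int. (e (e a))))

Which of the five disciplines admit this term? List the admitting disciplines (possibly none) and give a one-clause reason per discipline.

admitting disciplines: relevant, unrestricted
usage: a (bound) ×1; e (bound) ×2
left-to-right use order: e, e, a
typing: the term checks, with type Int -> (Int -> Int) -> Int
ordered: ✗ — repeated use of e ×2
linear: ✗ — repeated use of e ×2
affine: ✗ — repeated use of e ×2
relevant: ✓ — none of a, e goes unused
unrestricted: ✓ — type-checks (Int -> (Int -> Int) -> Int) and nothing is barred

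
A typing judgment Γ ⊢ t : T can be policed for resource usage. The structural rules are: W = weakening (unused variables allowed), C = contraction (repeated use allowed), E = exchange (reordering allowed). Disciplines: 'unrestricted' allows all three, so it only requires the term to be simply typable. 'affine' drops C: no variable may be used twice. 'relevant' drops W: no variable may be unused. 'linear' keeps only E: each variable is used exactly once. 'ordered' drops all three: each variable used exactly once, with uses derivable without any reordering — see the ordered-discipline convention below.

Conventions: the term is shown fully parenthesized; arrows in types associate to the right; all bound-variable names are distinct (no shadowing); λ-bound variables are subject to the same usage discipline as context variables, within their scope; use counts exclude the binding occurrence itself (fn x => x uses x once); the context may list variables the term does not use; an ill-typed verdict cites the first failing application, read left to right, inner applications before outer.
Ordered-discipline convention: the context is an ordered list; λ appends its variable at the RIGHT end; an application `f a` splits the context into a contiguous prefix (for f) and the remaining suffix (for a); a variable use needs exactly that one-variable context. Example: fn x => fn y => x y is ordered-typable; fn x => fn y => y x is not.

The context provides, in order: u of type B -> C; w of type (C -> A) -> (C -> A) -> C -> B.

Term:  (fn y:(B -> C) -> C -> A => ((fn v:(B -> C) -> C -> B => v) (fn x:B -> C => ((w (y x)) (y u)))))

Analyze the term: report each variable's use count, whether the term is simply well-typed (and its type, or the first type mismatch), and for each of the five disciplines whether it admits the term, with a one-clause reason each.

use counts: u: 1; w: 1; y (bound): 2; v (bound): 1; x (bound): 1
uses in reading order: v, w, y, x, y, u
typing: well-typed at ((B -> C) -> C -> A) -> (B -> C) -> C -> B
ordered: ✗ — y ×2 used more than once (contraction)
linear: ✗ — y ×2 used more than once (contraction)
affine: ✗ — y ×2 used more than once (contraction)
relevant: ✓ — u, w, y, v, x: all used, weakening unneeded
unrestricted: ✓ — type-checks (((B -> C) -> C -> A) -> (B -> C) -> C -> B) and nothing is barred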